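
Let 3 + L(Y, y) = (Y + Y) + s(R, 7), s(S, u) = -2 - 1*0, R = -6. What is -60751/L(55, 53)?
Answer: -60751/105 ≈ -578.58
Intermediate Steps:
s(S, u) = -2 (s(S, u) = -2 + 0 = -2)
L(Y, y) = -5 + 2*Y (L(Y, y) = -3 + ((Y + Y) - 2) = -3 + (2*Y - 2) = -3 + (-2 + 2*Y) = -5 + 2*Y)
-60751/L(55, 53) = -60751/(-5 + 2*55) = -60751/(-5 + 110) = -60751/105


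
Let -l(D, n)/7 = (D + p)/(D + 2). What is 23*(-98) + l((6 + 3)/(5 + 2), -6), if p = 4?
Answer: -52101/23 ≈ -2265.3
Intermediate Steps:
l(D, n) = -7*(4 + D)/(2 + D) (l(D, n) = -7*(D + 4)/(D + 2) = -7*(4 + D)/(2 + D))
23*(-98) + l((6 + 3)/(5 + 2), -6) = 23*(-98) + 7*(-4 - (6 + 3)/(5 + 2))/(2 + (6 + 3)/(5 + 2)) = -2254 + 7*(-4 - 9/7)/(2 + 9/7) = -2254 + 7*(-4 - 9/7)/(2 + 9*(⅐)) = -2254 + 7*(-4 - 1*9/7)/(2 + 9/7) = -2254 + 7*(-4 - 9/7)/(23/7) = -2254 + 7*(7/23)*(-37/7) = -2254 - 259/23 = -52101/23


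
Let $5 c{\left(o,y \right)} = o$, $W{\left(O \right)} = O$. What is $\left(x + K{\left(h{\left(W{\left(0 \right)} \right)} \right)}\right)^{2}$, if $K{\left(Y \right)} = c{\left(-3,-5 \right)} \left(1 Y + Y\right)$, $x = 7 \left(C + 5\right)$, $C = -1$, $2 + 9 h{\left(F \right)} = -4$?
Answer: $\frac{20736}{25} \approx 829.44$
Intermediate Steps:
$h{\left(F \right)} = - \frac{2}{3}$ ($h{\left(F \right)} = - \frac{2}{9} + \frac{1}{9} \left(-4\right) = - \frac{2}{9} - \frac{4}{9} = - \frac{2}{3}$)
$c{\left(o,y \right)} = \frac{o}{5}$
$x = 28$ ($x = 7 \left(-1 + 5\right) = 7 \cdot 4 = 28$)
$K{\left(Y \right)} = - \frac{6 Y}{5}$ ($K{\left(Y \right)} = \frac{1}{5} \left(-3\right) \left(1 Y + Y\right) = - \frac{3 \left(Y + Y\right)}{5} = - \frac{3 \cdot 2 Y}{5} = - \frac{6 Y}{5}$)
$\left(x + K{\left(h{\left(W{\left(0 \right)} \right)} \right)}\right)^{2} = \left(28 - - \frac{4}{5}\right)^{2} = \left(28 + \frac{4}{5}\right)^{2} = \left(\frac{144}{5}\right)^{2} = \frac{20736}{25}$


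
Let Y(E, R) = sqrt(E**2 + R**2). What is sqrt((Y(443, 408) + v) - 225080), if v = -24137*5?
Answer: sqrt(-345765 + sqrt(362713)) ≈ 587.51*I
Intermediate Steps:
v = -120685
sqrt((Y(443, 408) + v) - 225080) = sqrt((sqrt(443**2 + 408**2) - 120685) - 225080) = sqrt((sqrt(196249 + 166464) - 120685) - 225080) = sqrt((sqrt(362713) - 120685) - 225080) = sqrt((-120685 + sqrt(362713)) - 225080) = sqrt(-345765 + sqrt(362713))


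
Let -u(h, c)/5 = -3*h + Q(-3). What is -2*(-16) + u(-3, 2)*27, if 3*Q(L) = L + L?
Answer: -913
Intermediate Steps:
Q(L) = 2*L/3 (Q(L) = (L + L)/3 = (2*L)/3 = 2*L/3)
u(h, c) = 10 + 15*h (u(h, c) = -5*(-3*h + (⅔)*(-3)) = -5*(-3*h - 2) = -5*(-2 - 3*h) = 10 + 15*h)
-2*(-16) + u(-3, 2)*27 = -2*(-16) + (10 + 15*(-3))*27 = 32 + (10 - 45)*27 = 32 - 35*27 = 32 - 945 = -913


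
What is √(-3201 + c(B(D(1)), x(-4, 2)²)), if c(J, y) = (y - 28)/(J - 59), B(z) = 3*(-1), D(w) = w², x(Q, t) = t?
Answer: I*√3075789/31 ≈ 56.574*I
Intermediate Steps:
B(z) = -3
c(J, y) = (-28 + y)/(-59 + J)
√(-3201 + c(B(D(1)), x(-4, 2)²)) = √(-3201 + (-28 + 2²)/(-59 - 3)) = √(-3201 + (-28 + 4)/(-62)) = √(-3201 - 1/62*(-24)) = √(-3201 + 12/31) = √(-99219/31) = I*√3075789/31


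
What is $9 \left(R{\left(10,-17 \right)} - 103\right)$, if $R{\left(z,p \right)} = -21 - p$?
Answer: $-963$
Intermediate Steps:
$9 \left(R{\left(10,-17 \right)} - 103\right) = 9 \left(\left(-21 - -17\right) - 103\right) = 9 \left(\left(-21 + 17\right) - 103\right) = 9 \left(-4 - 103\right) = 9 \left(-107\right) = -963$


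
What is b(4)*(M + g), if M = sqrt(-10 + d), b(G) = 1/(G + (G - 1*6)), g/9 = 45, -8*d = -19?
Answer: 405/2 + I*sqrt(122)/8 ≈ 202.5 + 1.3807*I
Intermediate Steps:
d = 19/8 (d = -1/8*(-19) = 19/8 ≈ 2.3750)
g = 405 (g = 9*45 = 405)
b(G) = 1/(-6 + 2*G) (b(G) = 1/(G + (G - 6)) = 1/(G + (-6 + G)) = 1/(-6 + 2*G))
M = I*sqrt(122)/4 (M = sqrt(-10 + 19/8) = sqrt(-61/8) = I*sqrt(122)/4 ≈ 2.7613*I)
b(4)*(M + g) = (1/(2*(-3 + 4)))*(I*sqrt(122)/4 + 405) = ((1/2)/1)*(405 + I*sqrt(122)/4) = ((1/2)*1)*(405 + I*sqrt(122)/4) = (405 + I*sqrt(122)/4)/2 = 405/2 + I*sqrt(122)/8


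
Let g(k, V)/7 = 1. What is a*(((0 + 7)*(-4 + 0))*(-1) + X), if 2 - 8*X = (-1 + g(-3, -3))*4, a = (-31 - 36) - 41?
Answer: -2727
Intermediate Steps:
g(k, V) = 7 (g(k, V) = 7*1 = 7)
a = -108 (a = -67 - 41 = -108)
X = -11/4 (X = ¼ - (-1 + 7)*4/8 = ¼ - 3*4/4 = ¼ - ⅛*24 = ¼ - 3 = -11/4 ≈ -2.7500)
a*(((0 + 7)*(-4 + 0))*(-1) + X) = -108*(((0 + 7)*(-4 + 0))*(-1) - 11/4) = -108*((7*(-4))*(-1) - 11/4) = -108*(-28*(-1) - 11/4) = -108*(28 - 11/4) = -108*101/4 = -2727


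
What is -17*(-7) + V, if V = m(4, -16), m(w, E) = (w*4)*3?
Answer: 167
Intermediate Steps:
m(w, E) = 12*w (m(w, E) = (4*w)*3 = 12*w)
V = 48 (V = 12*4 = 48)
-17*(-7) + V = -17*(-7) + 48 = 119 + 48 = 167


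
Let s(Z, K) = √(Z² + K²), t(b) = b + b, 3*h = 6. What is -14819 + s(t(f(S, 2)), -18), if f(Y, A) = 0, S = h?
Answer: -14801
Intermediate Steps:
h = 2 (h = (⅓)*6 = 2)
S = 2
t(b) = 2*b
s(Z, K) = √(K² + Z²)
-14819 + s(t(f(S, 2)), -18) = -14819 + √((-18)² + (2*0)²) = -14819 + √(324 + 0²) = -14819 + √(324 + 0) = -14819 + √324 = -14819 + 18 = -14801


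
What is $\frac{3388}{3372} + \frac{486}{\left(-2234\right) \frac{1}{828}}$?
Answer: $- \frac{168668873}{941631} \approx -179.12$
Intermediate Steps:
$\frac{3388}{3372} + \frac{486}{\left(-2234\right) \frac{1}{828}} = 3388 \cdot \frac{1}{3372} + \frac{486}{\left(-2234\right) \frac{1}{828}} = \frac{847}{843} + \frac{486}{- \frac{1117}{414}} = \frac{847}{843} + 486 \left(- \frac{414}{1117}\right) = \frac{847}{843} - \frac{201204}{1117} = - \frac{168668873}{941631}$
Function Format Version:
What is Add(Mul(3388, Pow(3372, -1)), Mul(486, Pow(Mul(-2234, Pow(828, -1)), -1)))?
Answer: Rational(-168668873, 941631) ≈ -179.12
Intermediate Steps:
Add(Mul(3388, Pow(3372, -1)), Mul(486, Pow(Mul(-2234, Pow(828, -1)), -1))) = Add(Mul(3388, Rational(1, 3372)), Mul(486, Pow(Mul(-2234, Rational(1, 828)), -1))) = Add(Rational(847, 843), Mul(486, Pow(Rational(-1117, 414), -1))) = Add(Rational(847, 843), Mul(486, Rational(-414, 1117))) = Add(Rational(847, 843), Rational(-201204, 1117)) = Rational(-168668873, 941631)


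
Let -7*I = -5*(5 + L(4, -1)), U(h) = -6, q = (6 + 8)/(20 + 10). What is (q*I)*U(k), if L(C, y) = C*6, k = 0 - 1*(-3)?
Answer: -58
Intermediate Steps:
k = 3 (k = 0 + 3 = 3)
q = 7/15 (q = 14/30 = 14*(1/30) = 7/15 ≈ 0.46667)
L(C, y) = 6*C
I = 145/7 (I = -(-5)*(5 + 6*4)/7 = -(-5)*(5 + 24)/7 = -(-5)*29/7 = -1/7*(-145) = 145/7 ≈ 20.714)
(q*I)*U(k) = ((7/15)*(145/7))*(-6) = (29/3)*(-6) = -58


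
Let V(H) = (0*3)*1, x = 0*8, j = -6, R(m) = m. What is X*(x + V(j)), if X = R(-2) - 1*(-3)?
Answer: 0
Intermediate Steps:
x = 0
V(H) = 0 (V(H) = 0*1 = 0)
X = 1 (X = -2 - 1*(-3) = -2 + 3 = 1)
X*(x + V(j)) = 1*(0 + 0) = 1*0 = 0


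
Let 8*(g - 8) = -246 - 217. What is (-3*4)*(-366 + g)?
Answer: 9981/2 ≈ 4990.5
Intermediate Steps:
g = -399/8 (g = 8 + (-246 - 217)/8 = 8 + (⅛)*(-463) = 8 - 463/8 = -399/8 ≈ -49.875)
(-3*4)*(-366 + g) = (-3*4)*(-366 - 399/8) = -12*(-3327/8) = 9981/2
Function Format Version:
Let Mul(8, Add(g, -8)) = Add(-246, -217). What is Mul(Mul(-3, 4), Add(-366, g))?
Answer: Rational(9981, 2) ≈ 4990.5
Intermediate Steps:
g = Rational(-399, 8) (g = Add(8, Mul(Rational(1, 8), Add(-246, -217))) = Add(8, Mul(Rational(1, 8), -463)) = Add(8, Rational(-463, 8)) = Rational(-399, 8) ≈ -49.875)
Mul(Mul(-3, 4), Add(-366, g)) = Mul(Mul(-3, 4), Add(-366, Rational(-399, 8))) = Mul(-12, Rational(-3327, 8)) = Rational(9981, 2)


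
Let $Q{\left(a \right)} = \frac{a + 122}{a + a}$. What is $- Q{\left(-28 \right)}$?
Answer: $\frac{47}{28} \approx 1.6786$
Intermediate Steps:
$Q{\left(a \right)} = \frac{122 + a}{2 a}$
$- Q{\left(-28 \right)} = - \frac{122 - 28}{2 \left(-28\right)} = - \frac{\left(-1\right) 94}{2 \cdot 28} = \left(-1\right) \left(- \frac{47}{28}\right) = \frac{47}{28}$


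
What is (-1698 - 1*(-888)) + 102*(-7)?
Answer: -1524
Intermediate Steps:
(-1698 - 1*(-888)) + 102*(-7) = (-1698 + 888) - 714 = -810 - 714 = -1524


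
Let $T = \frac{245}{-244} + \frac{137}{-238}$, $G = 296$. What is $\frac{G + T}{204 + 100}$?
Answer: $\frac{8548787}{8826944} \approx 0.96849$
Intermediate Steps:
$T = - \frac{45869}{29036}$ ($T = 245 \left(- \frac{1}{244}\right) + 137 \left(- \frac{1}{238}\right) = - \frac{245}{244} - \frac{137}{238} = - \frac{45869}{29036} \approx -1.5797$)
$\frac{G + T}{204 + 100} = \frac{296 - \frac{45869}{29036}}{204 + 100} = \frac{8548787}{29036 \cdot 304} = \frac{8548787}{29036} \cdot \frac{1}{304} = \frac{8548787}{8826944}$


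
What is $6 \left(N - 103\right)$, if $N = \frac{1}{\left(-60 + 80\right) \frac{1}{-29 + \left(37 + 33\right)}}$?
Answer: $- \frac{6057}{10} \approx -605.7$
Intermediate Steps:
$N = \frac{41}{20}$ ($N = \frac{1}{20 \frac{1}{-29 + 70}} = \frac{1}{20 \cdot \frac{1}{41}} = \frac{1}{\frac{20}{41}} = \frac{41}{20} \approx 2.05$)
$6 \left(N - 103\right) = 6 \left(\frac{41}{20} - 103\right) = 6 \left(- \frac{2019}{20}\right) = - \frac{6057}{10}$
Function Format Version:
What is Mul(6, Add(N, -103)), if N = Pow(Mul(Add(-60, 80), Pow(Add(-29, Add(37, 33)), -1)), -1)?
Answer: Rational(-6057, 10) ≈ -605.70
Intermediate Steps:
N = Rational(41, 20) (N = Pow(Mul(20, Pow(Add(-29, 70), -1)), -1) = Pow(Mul(20, Pow(41, -1)), -1) = Pow(Mul(20, Rational(1, 41)), -1) = Pow(Rational(20, 41), -1) = Rational(41, 20) ≈ 2.0500)
Mul(6, Add(N, -103)) = Mul(6, Add(Rational(41, 20), -103)) = Mul(6, Rational(-2019, 20)) = Rational(-6057, 10)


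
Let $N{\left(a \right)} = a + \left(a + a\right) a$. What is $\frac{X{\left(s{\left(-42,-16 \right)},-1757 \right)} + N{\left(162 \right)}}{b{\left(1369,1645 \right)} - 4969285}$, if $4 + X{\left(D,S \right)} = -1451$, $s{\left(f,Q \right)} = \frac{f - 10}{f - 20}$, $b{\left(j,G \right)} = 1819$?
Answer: $- \frac{17065}{1655822} \approx -0.010306$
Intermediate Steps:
$s{\left(f,Q \right)} = \frac{-10 + f}{-20 + f}$
$X{\left(D,S \right)} = -1455$ ($X{\left(D,S \right)} = -4 - 1451 = -1455$)
$N{\left(a \right)} = a + 2 a^{2}$ ($N{\left(a \right)} = a + 2 a a = a + 2 a^{2}$)
$\frac{X{\left(s{\left(-42,-16 \right)},-1757 \right)} + N{\left(162 \right)}}{b{\left(1369,1645 \right)} - 4969285} = \frac{-1455 + 162 \left(1 + 2 \cdot 162\right)}{1819 - 4969285} = \frac{-1455 + 162 \left(1 + 324\right)}{-4967466} = \left(-1455 + 162 \cdot 325\right) \left(- \frac{1}{4967466}\right) = \left(-1455 + 52650\right) \left(- \frac{1}{4967466}\right) = 51195 \left(- \frac{1}{4967466}\right) = - \frac{17065}{1655822}$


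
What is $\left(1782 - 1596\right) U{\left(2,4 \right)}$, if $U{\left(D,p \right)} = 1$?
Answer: $186$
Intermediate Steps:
$\left(1782 - 1596\right) U{\left(2,4 \right)} = \left(1782 - 1596\right) 1 = 186 \cdot 1 = 186$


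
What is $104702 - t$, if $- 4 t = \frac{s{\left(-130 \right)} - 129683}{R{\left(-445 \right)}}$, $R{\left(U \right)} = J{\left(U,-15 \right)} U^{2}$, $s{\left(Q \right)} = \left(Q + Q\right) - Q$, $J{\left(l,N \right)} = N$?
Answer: $\frac{414672314271}{3960500} \approx 1.047 \cdot 10^{5}$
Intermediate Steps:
$s{\left(Q \right)} = Q$ ($s{\left(Q \right)} = 2 Q - Q = Q$)
$R{\left(U \right)} = - 15 U^{2}$
$t = - \frac{43271}{3960500}$ ($t = - \frac{\left(-130 - 129683\right) \frac{1}{\left(-15\right) \left(-445\right)^{2}}}{4} = - \frac{\left(-130 - 129683\right) \frac{1}{\left(-15\right) 198025}}{4} = - \frac{\left(-129813\right) \frac{1}{-2970375}}{4} = - \frac{\left(-129813\right) \left(- \frac{1}{2970375}\right)}{4} = \left(- \frac{1}{4}\right) \frac{43271}{990125} = - \frac{43271}{3960500} \approx -0.010926$)
$104702 - t = 104702 - - \frac{43271}{3960500} = 104702 + \frac{43271}{3960500} = \frac{414672314271}{3960500}$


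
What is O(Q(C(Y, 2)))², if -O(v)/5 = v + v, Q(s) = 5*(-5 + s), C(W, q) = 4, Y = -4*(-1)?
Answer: 2500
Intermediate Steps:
Y = 4
Q(s) = -25 + 5*s
O(v) = -10*v (O(v) = -5*(v + v) = -10*v)
O(Q(C(Y, 2)))² = (-10*(-25 + 5*4))² = (-10*(-25 + 20))² = (-10*(-5))² = 50² = 2500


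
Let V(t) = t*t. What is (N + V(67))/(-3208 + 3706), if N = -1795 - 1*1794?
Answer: 150/83 ≈ 1.8072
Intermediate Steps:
V(t) = t²
N = -3589 (N = -1795 - 1794 = -3589)
(N + V(67))/(-3208 + 3706) = (-3589 + 67²)/(-3208 + 3706) = (-3589 + 4489)/498 = 900*(1/498) = 150/83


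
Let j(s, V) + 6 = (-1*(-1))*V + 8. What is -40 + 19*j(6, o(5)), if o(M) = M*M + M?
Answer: 568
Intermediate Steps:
o(M) = M + M**2 (o(M) = M**2 + M = M + M**2)
j(s, V) = 2 + V (j(s, V) = -6 + ((-1*(-1))*V + 8) = -6 + (1*V + 8) = -6 + (V + 8) = -6 + (8 + V) = 2 + V)
-40 + 19*j(6, o(5)) = -40 + 19*(2 + 5*(1 + 5)) = -40 + 19*(2 + 5*6) = -40 + 19*(2 + 30) = -40 + 19*32 = -40 + 608 = 568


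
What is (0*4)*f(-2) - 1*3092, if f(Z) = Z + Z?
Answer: -3092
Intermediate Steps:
f(Z) = 2*Z
(0*4)*f(-2) - 1*3092 = (0*4)*(2*(-2)) - 1*3092 = 0*(-4) - 3092 = 0 - 3092 = -3092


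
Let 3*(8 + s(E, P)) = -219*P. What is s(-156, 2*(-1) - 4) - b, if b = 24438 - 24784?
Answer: 776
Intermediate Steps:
s(E, P) = -8 - 73*P (s(E, P) = -8 + (-219*P)/3 = -8 - 73*P)
b = -346
s(-156, 2*(-1) - 4) - b = (-8 - 73*(2*(-1) - 4)) - 1*(-346) = (-8 - 73*(-2 - 4)) + 346 = (-8 - 73*(-6)) + 346 = (-8 + 438) + 346 = 430 + 346 = 776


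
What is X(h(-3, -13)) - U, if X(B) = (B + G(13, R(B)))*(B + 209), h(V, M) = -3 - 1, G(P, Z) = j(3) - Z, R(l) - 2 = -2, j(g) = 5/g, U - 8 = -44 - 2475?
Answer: 6098/3 ≈ 2032.7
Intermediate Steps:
U = -2511 (U = 8 + (-44 - 2475) = 8 - 2519 = -2511)
R(l) = 0 (R(l) = 2 - 2 = 0)
G(P, Z) = 5/3 - Z
h(V, M) = -4
X(B) = (209 + B)*(5/3 + B) (X(B) = (B + (5/3 - 1*0))*(B + 209) = (B + (5/3 + 0))*(209 + B) = (B + 5/3)*(209 + B) = (5/3 + B)*(209 + B) = (209 + B)*(5/3 + B))
X(h(-3, -13)) - U = (1045/3 + (-4)² + (632/3)*(-4)) - 1*(-2511) = (1045/3 + 16 - 2528/3) + 2511 = -1435/3 + 2511 = 6098/3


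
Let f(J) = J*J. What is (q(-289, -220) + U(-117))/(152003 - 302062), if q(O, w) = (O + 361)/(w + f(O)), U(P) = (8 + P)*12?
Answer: 36319212/4166688253 ≈ 0.0087166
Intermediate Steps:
f(J) = J**2
U(P) = 96 + 12*P
q(O, w) = (361 + O)/(w + O**2) (q(O, w) = (O + 361)/(w + O**2) = (361 + O)/(w + O**2))
(q(-289, -220) + U(-117))/(152003 - 302062) = ((361 - 289)/(-220 + (-289)**2) + (96 + 12*(-117)))/(152003 - 302062) = (72/(-220 + 83521) + (96 - 1404))/(-150059) = (72/83301 - 1308)*(-1/150059) = ((1/83301)*72 - 1308)*(-1/150059) = (24/27767 - 1308)*(-1/150059) = -36319212/27767*(-1/150059) = 36319212/4166688253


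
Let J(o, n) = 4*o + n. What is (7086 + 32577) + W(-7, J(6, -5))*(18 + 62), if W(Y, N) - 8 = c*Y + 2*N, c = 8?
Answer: 38863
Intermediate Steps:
J(o, n) = n + 4*o
W(Y, N) = 8 + 2*N + 8*Y (W(Y, N) = 8 + (8*Y + 2*N) = 8 + (2*N + 8*Y) = 8 + 2*N + 8*Y)
(7086 + 32577) + W(-7, J(6, -5))*(18 + 62) = (7086 + 32577) + (8 + 2*(-5 + 4*6) + 8*(-7))*(18 + 62) = 39663 + (8 + 2*(-5 + 24) - 56)*80 = 39663 + (8 + 2*19 - 56)*80 = 39663 + (8 + 38 - 56)*80 = 39663 - 10*80 = 39663 - 800 = 38863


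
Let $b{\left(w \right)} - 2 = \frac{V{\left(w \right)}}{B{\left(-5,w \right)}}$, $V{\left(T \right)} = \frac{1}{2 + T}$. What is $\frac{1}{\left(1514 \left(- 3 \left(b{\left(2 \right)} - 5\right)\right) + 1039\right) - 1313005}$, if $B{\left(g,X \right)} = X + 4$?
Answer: $- \frac{4}{5194117} \approx -7.701 \cdot 10^{-7}$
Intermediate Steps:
$B{\left(g,X \right)} = 4 + X$
$b{\left(w \right)} = 2 + \frac{1}{\left(2 + w\right) \left(4 + w\right)}$
$\frac{1}{\left(1514 \left(- 3 \left(b{\left(2 \right)} - 5\right)\right) + 1039\right) - 1313005} = \frac{1}{\left(1514 \left(- 3 \left(\left(2 + \frac{1}{\left(2 + 2\right) \left(4 + 2\right)}\right) - 5\right)\right) + 1039\right) - 1313005} = \frac{1}{\left(1514 \left(- 3 \left(\left(2 + \frac{1}{4 \cdot 6}\right) - 5\right)\right) + 1039\right) - 1313005} = \frac{1}{\left(1514 \left(- 3 \left(\left(2 + \frac{1}{4} \cdot \frac{1}{6}\right) - 5\right)\right) + 1039\right) - 1313005} = \frac{1}{\left(1514 \left(- 3 \left(\left(2 + \frac{1}{24}\right) - 5\right)\right) + 1039\right) - 1313005} = \frac{1}{\left(1514 \left(- 3 \left(\frac{49}{24} - 5\right)\right) + 1039\right) - 1313005} = \frac{1}{\left(1514 \left(\left(-3\right) \left(- \frac{71}{24}\right)\right) + 1039\right) - 1313005} = \frac{1}{\left(1514 \cdot \frac{71}{8} + 1039\right) - 1313005} = \frac{1}{\left(\frac{53747}{4} + 1039\right) - 1313005} = \frac{1}{\frac{57903}{4} - 1313005} = \frac{1}{- \frac{5194117}{4}} = - \frac{4}{5194117}$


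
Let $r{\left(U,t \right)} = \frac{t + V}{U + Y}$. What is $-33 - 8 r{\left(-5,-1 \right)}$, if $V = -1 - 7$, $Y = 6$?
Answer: $39$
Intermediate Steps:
$V = -8$ ($V = -1 - 7 = -8$)
$r{\left(U,t \right)} = \frac{-8 + t}{6 + U}$ ($r{\left(U,t \right)} = \frac{t - 8}{U + 6} = \frac{-8 + t}{6 + U}$)
$-33 - 8 r{\left(-5,-1 \right)} = -33 - 8 \frac{-8 - 1}{6 - 5} = -33 - 8 \cdot 1^{-1} \left(-9\right) = -33 - 8 \cdot 1 \left(-9\right) = -33 - -72 = -33 + 72 = 39$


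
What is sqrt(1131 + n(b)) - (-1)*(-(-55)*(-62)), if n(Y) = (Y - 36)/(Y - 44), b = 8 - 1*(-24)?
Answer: -3410 + sqrt(10182)/3 ≈ -3376.4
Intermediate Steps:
b = 32 (b = 8 + 24 = 32)
n(Y) = (-36 + Y)/(-44 + Y)
sqrt(1131 + n(b)) - (-1)*(-(-55)*(-62)) = sqrt(1131 + (-36 + 32)/(-44 + 32)) - (-1)*(-(-55)*(-62)) = sqrt(1131 - 4/(-12)) - (-1)*(-1*3410) = sqrt(1131 - 1/12*(-4)) - (-1)*(-3410) = sqrt(1131 + 1/3) - 1*3410 = sqrt(3394/3) - 3410 = sqrt(10182)/3 - 3410 = -3410 + sqrt(10182)/3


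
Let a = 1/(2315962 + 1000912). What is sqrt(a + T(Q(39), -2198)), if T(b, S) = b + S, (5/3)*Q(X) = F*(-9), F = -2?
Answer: 9*I*sqrt(7426794977383430)/16584370 ≈ 46.768*I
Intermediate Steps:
Q(X) = 54/5 (Q(X) = 3*(-2*(-9))/5 = (3/5)*18 = 54/5)
T(b, S) = S + b
a = 1/3316874 ≈ 3.0149e-7
sqrt(a + T(Q(39), -2198)) = sqrt(1/3316874 + (-2198 + 54/5)) = sqrt(1/3316874 - 10936/5) = sqrt(-36273334059/16584370) = 9*I*sqrt(7426794977383430)/16584370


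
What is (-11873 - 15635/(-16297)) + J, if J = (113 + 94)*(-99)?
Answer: -527453067/16297 ≈ -32365.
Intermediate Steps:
J = -20493 (J = 207*(-99) = -20493)
(-11873 - 15635/(-16297)) + J = (-11873 - 15635/(-16297)) - 20493 = (-11873 - 15635*(-1)/16297) - 20493 = (-11873 - 1*(-15635/16297)) - 20493 = (-11873 + 15635/16297) - 20493 = -193478646/16297 - 20493 = -527453067/16297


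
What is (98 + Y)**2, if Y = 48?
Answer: 21316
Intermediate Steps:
(98 + Y)**2 = (98 + 48)**2 = 146**2 = 21316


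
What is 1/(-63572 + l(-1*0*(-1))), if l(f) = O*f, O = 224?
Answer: -1/63572 ≈ -1.5730e-5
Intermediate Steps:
l(f) = 224*f
1/(-63572 + l(-1*0*(-1))) = 1/(-63572 + 224*(-1*0*(-1))) = 1/(-63572 + 224*(0*(-1))) = 1/(-63572 + 224*0) = 1/(-63572 + 0) = 1/(-63572) = -1/63572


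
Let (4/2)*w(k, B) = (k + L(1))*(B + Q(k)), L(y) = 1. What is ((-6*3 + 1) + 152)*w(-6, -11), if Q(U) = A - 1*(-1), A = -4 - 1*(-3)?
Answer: 7425/2 ≈ 3712.5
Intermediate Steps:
A = -1 (A = -4 + 3 = -1)
Q(U) = 0 (Q(U) = -1 - 1*(-1) = -1 + 1 = 0)
w(k, B) = B*(1 + k)/2 (w(k, B) = ((k + 1)*(B + 0))/2 = ((1 + k)*B)/2 = (B*(1 + k))/2 = B*(1 + k)/2)
((-6*3 + 1) + 152)*w(-6, -11) = ((-6*3 + 1) + 152)*((1/2)*(-11)*(1 - 6)) = ((-18 + 1) + 152)*((1/2)*(-11)*(-5)) = (-17 + 152)*(55/2) = 135*(55/2) = 7425/2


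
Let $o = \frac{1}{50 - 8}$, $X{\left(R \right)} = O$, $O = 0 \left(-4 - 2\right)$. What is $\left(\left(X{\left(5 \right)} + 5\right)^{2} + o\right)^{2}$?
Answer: $\frac{1104601}{1764} \approx 626.19$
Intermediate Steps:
$O = 0$ ($O = 0 \left(-6\right) = 0$)
$X{\left(R \right)} = 0$
$o = \frac{1}{42} \approx 0.02381$
$\left(\left(X{\left(5 \right)} + 5\right)^{2} + o\right)^{2} = \left(\left(0 + 5\right)^{2} + \frac{1}{42}\right)^{2} = \left(5^{2} + \frac{1}{42}\right)^{2} = \left(25 + \frac{1}{42}\right)^{2} = \left(\frac{1051}{42}\right)^{2} = \frac{1104601}{1764}$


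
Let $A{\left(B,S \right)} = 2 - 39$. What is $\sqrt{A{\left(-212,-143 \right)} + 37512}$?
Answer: $5 \sqrt{1499} \approx 193.58$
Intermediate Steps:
$A{\left(B,S \right)} = -37$ ($A{\left(B,S \right)} = 2 - 39 = -37$)
$\sqrt{A{\left(-212,-143 \right)} + 37512} = \sqrt{-37 + 37512} = \sqrt{37475} = 5 \sqrt{1499}$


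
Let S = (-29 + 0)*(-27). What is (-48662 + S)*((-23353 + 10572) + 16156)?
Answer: -161591625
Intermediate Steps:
S = 783 (S = -29*(-27) = 783)
(-48662 + S)*((-23353 + 10572) + 16156) = (-48662 + 783)*((-23353 + 10572) + 16156) = -47879*(-12781 + 16156) = -47879*3375 = -161591625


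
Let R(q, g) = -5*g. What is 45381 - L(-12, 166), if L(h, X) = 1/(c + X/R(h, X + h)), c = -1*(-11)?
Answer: 188421527/4152 ≈ 45381.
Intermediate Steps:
c = 11
L(h, X) = 1/(11 + X/(-5*X - 5*h)) (L(h, X) = 1/(11 + X/((-5*(X + h)))) = 1/(11 + X/(-5*X - 5*h)))
45381 - L(-12, 166) = 45381 - 5*(166 - 12)/(54*166 + 55*(-12)) = 45381 - 5*154/(8964 - 660) = 45381 - 5*154/8304 = 45381 - 1*385/4152 = 45381 - 385/4152 = 188421527/4152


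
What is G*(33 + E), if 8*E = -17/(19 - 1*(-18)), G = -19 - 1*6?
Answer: -243775/296 ≈ -823.56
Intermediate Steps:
G = -25 (G = -19 - 6 = -25)
E = -17/296 (E = (-17/(19 - 1*(-18)))/8 = (-17/(19 + 18))/8 = (-17/37)/8 = (-17*1/37)/8 = (⅛)*(-17/37) = -17/296 ≈ -0.057432)
G*(33 + E) = -25*(33 - 17/296) = -25*9751/296 = -243775/296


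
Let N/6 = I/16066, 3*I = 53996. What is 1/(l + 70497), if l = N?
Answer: 8033/566356397 ≈ 1.4184e-5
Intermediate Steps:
I = 53996/3 (I = (1/3)*53996 = 53996/3 ≈ 17999.)
N = 53996/8033 (N = 6*((53996/3)/16066) = 6*((53996/3)*(1/16066)) = 6*(26998/24099) = 53996/8033 ≈ 6.7218)
l = 53996/8033 ≈ 6.7218
1/(l + 70497) = 1/(53996/8033 + 70497) = 1/(566356397/8033) = 8033/566356397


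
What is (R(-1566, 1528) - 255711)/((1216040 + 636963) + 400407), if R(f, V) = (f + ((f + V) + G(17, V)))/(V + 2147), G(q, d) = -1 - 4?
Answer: -469869767/4140640875 ≈ -0.11348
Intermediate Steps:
G(q, d) = -5
R(f, V) = (-5 + V + 2*f)/(2147 + V) (R(f, V) = (f + ((f + V) - 5))/(V + 2147) = (f + ((V + f) - 5))/(2147 + V) = (f + (-5 + V + f))/(2147 + V) = (-5 + V + 2*f)/(2147 + V))
(R(-1566, 1528) - 255711)/((1216040 + 636963) + 400407) = ((-5 + 1528 + 2*(-1566))/(2147 + 1528) - 255711)/((1216040 + 636963) + 400407) = ((-5 + 1528 - 3132)/3675 - 255711)/(1853003 + 400407) = ((1/3675)*(-1609) - 255711)/2253410 = (-1609/3675 - 255711)*(1/2253410) = -939739534/3675*1/2253410 = -469869767/4140640875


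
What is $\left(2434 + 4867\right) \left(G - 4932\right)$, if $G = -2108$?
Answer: $-51399040$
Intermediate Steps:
$\left(2434 + 4867\right) \left(G - 4932\right) = \left(2434 + 4867\right) \left(-2108 - 4932\right) = 7301 \left(-7040\right) = -51399040$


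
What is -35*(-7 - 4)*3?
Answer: 1155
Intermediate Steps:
-35*(-7 - 4)*3 = -(-385)*3 = -35*(-33) = 1155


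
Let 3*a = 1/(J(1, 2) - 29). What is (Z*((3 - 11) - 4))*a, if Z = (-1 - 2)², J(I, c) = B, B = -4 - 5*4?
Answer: 36/53 ≈ 0.67924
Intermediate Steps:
B = -24 (B = -4 - 20 = -24)
J(I, c) = -24
Z = 9 (Z = (-3)² = 9)
a = -1/159 (a = 1/(3*(-24 - 29)) = (⅓)/(-53) = (⅓)*(-1/53) = -1/159 ≈ -0.0062893)
(Z*((3 - 11) - 4))*a = (9*((3 - 11) - 4))*(-1/159) = (9*(-8 - 4))*(-1/159) = (9*(-12))*(-1/159) = -108*(-1/159) = 36/53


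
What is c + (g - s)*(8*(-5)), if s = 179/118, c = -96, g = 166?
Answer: -393844/59 ≈ -6675.3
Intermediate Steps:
s = 179/118 (s = 179*(1/118) = 179/118 ≈ 1.5169)
c + (g - s)*(8*(-5)) = -96 + (166 - 1*179/118)*(8*(-5)) = -96 + (166 - 179/118)*(-40) = -96 + (19409/118)*(-40) = -96 - 388180/59 = -393844/59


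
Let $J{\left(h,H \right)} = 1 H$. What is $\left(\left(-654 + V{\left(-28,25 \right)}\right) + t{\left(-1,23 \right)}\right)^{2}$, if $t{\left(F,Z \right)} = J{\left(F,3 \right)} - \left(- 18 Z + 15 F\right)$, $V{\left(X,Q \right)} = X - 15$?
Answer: $70225$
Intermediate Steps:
$V{\left(X,Q \right)} = -15 + X$ ($V{\left(X,Q \right)} = X - 15 = -15 + X$)
$J{\left(h,H \right)} = H$
$t{\left(F,Z \right)} = 3 - 15 F + 18 Z$ ($t{\left(F,Z \right)} = 3 - \left(- 18 Z + 15 F\right) = 3 - 15 F + 18 Z$)
$\left(\left(-654 + V{\left(-28,25 \right)}\right) + t{\left(-1,23 \right)}\right)^{2} = \left(\left(-654 - 43\right) + \left(3 - -15 + 18 \cdot 23\right)\right)^{2} = \left(\left(-654 - 43\right) + \left(3 + 15 + 414\right)\right)^{2} = \left(-697 + 432\right)^{2} = \left(-265\right)^{2} = 70225$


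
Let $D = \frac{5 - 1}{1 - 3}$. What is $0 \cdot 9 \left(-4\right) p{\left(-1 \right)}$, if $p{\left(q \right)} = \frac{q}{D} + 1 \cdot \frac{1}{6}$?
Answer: $0$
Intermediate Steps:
$D = -2$ ($D = \frac{4}{-2} = 4 \left(- \frac{1}{2}\right) = -2$)
$p{\left(q \right)} = \frac{1}{6} - \frac{q}{2}$ ($p{\left(q \right)} = \frac{q}{-2} + 1 \cdot \frac{1}{6} = q \left(- \frac{1}{2}\right) + 1 \cdot \frac{1}{6} = - \frac{q}{2} + \frac{1}{6} = \frac{1}{6} - \frac{q}{2}$)
$0 \cdot 9 \left(-4\right) p{\left(-1 \right)} = 0 \cdot 9 \left(-4\right) \left(\frac{1}{6} - - \frac{1}{2}\right) = 0 \left(-36\right) \left(\frac{1}{6} + \frac{1}{2}\right) = 0 \cdot \frac{2}{3} = 0$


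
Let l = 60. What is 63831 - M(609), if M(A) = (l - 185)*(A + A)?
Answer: 216081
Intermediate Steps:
M(A) = -250*A (M(A) = (60 - 185)*(A + A) = -250*A)
63831 - M(609) = 63831 - (-250)*609 = 63831 - 1*(-152250) = 63831 + 152250 = 216081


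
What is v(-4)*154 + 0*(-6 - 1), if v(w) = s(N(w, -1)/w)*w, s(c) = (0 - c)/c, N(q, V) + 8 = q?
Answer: 616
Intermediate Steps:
N(q, V) = -8 + q
s(c) = -1 (s(c) = (-c)/c = -1)
v(w) = -w
v(-4)*154 + 0*(-6 - 1) = -1*(-4)*154 + 0*(-6 - 1) = 4*154 + 0*(-7) = 616 + 0 = 616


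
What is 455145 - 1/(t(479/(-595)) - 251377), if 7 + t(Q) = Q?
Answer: 68077839569650/149573959 ≈ 4.5515e+5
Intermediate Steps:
t(Q) = -7 + Q
455145 - 1/(t(479/(-595)) - 251377) = 455145 - 1/((-7 + 479/(-595)) - 251377) = 455145 - 1/((-7 + 479*(-1/595)) - 251377) = 455145 - 1/((-7 - 479/595) - 251377) = 455145 - 1/(-4644/595 - 251377) = 455145 - 1/(-149573959/595) = 455145 - 1*(-595/149573959) = 455145 + 595/149573959 = 68077839569650/149573959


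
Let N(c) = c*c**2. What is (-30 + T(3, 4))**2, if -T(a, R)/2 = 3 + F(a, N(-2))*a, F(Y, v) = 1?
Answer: 1764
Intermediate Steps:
N(c) = c**3
T(a, R) = -6 - 2*a (T(a, R) = -2*(3 + 1*a) = -2*(3 + a) = -6 - 2*a)
(-30 + T(3, 4))**2 = (-30 + (-6 - 2*3))**2 = (-30 + (-6 - 6))**2 = (-30 - 12)**2 = (-42)**2 = 1764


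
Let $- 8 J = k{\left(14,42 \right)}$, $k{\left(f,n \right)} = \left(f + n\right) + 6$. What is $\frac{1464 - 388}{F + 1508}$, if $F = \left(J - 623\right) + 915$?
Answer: $\frac{4304}{7169} \approx 0.60036$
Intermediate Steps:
$k{\left(f,n \right)} = 6 + f + n$
$J = - \frac{31}{4}$ ($J = - \frac{6 + 14 + 42}{8} = \left(- \frac{1}{8}\right) 62 = - \frac{31}{4} \approx -7.75$)
$F = \frac{1137}{4}$ ($F = \left(- \frac{31}{4} - 623\right) + 915 = - \frac{2523}{4} + 915 = \frac{1137}{4} \approx 284.25$)
$\frac{1464 - 388}{F + 1508} = \frac{1464 - 388}{\frac{1137}{4} + 1508} = \frac{1076}{\frac{7169}{4}} = 1076 \cdot \frac{4}{7169} = \frac{4304}{7169}$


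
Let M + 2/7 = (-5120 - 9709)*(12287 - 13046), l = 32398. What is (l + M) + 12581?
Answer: 79101328/7 ≈ 1.1300e+7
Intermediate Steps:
M = 78786475/7 (M = -2/7 + (-5120 - 9709)*(12287 - 13046) = -2/7 - 14829*(-759) = -2/7 + 11255211 = 78786475/7 ≈ 1.1255e+7)
(l + M) + 12581 = (32398 + 78786475/7) + 12581 = 79013261/7 + 12581 = 79101328/7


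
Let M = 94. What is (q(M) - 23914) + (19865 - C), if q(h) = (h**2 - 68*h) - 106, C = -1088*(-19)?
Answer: -22383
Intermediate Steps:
C = 20672
q(h) = -106 + h**2 - 68*h
(q(M) - 23914) + (19865 - C) = ((-106 + 94**2 - 68*94) - 23914) + (19865 - 1*20672) = ((-106 + 8836 - 6392) - 23914) + (19865 - 20672) = (2338 - 23914) - 807 = -21576 - 807 = -22383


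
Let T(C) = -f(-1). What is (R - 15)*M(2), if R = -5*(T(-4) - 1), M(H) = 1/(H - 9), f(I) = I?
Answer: 15/7 ≈ 2.1429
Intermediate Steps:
M(H) = 1/(-9 + H)
T(C) = 1 (T(C) = -1*(-1) = 1)
R = 0 (R = -5*(1 - 1) = -5*0 = 0)
(R - 15)*M(2) = (0 - 15)/(-9 + 2) = -15/(-7) = -15*(-⅐) = 15/7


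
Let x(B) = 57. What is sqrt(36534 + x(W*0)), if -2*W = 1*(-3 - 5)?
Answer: sqrt(36591) ≈ 191.29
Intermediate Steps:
W = 4 (W = -(-3 - 5)/2 = -(-8)/2 = -1/2*(-8) = 4)
sqrt(36534 + x(W*0)) = sqrt(36534 + 57) = sqrt(36591)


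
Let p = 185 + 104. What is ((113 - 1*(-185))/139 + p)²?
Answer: 1637739961/19321 ≈ 84765.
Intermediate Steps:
p = 289
((113 - 1*(-185))/139 + p)² = ((113 - 1*(-185))/139 + 289)² = ((113 + 185)*(1/139) + 289)² = (298*(1/139) + 289)² = (298/139 + 289)² = (40469/139)² = 1637739961/19321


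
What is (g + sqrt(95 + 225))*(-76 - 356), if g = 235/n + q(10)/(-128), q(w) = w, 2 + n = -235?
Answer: 146025/316 - 3456*sqrt(5) ≈ -7265.8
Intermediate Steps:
n = -237 (n = -2 - 235 = -237)
g = -16225/15168 (g = 235/(-237) + 10/(-128) = 235*(-1/237) + 10*(-1/128) = -235/237 - 5/64 = -16225/15168 ≈ -1.0697)
(g + sqrt(95 + 225))*(-76 - 356) = (-16225/15168 + sqrt(95 + 225))*(-76 - 356) = (-16225/15168 + sqrt(320))*(-432) = (-16225/15168 + 8*sqrt(5))*(-432) = 146025/316 - 3456*sqrt(5)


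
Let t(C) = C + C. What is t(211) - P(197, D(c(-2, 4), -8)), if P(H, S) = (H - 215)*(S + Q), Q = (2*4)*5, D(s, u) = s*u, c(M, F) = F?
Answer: 566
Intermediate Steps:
Q = 40 (Q = 8*5 = 40)
t(C) = 2*C
P(H, S) = (-215 + H)*(40 + S) (P(H, S) = (H - 215)*(S + 40) = (-215 + H)*(40 + S))
t(211) - P(197, D(c(-2, 4), -8)) = 2*211 - (-8600 - 860*(-8) + 40*197 + 197*(4*(-8))) = 422 - (-8600 - 215*(-32) + 7880 + 197*(-32)) = 422 - (-8600 + 6880 + 7880 - 6304) = 422 - 1*(-144) = 422 + 144 = 566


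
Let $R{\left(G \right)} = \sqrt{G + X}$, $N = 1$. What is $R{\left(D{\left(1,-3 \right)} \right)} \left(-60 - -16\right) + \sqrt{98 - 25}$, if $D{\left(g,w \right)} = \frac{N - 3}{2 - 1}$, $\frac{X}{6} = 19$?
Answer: $\sqrt{73} - 176 \sqrt{7} \approx -457.11$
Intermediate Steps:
$X = 114$ ($X = 6 \cdot 19 = 114$)
$D{\left(g,w \right)} = -2$ ($D{\left(g,w \right)} = \frac{1 - 3}{2 - 1} = - \frac{2}{1} = \left(-2\right) 1 = -2$)
$R{\left(G \right)} = \sqrt{114 + G}$ ($R{\left(G \right)} = \sqrt{G + 114} = \sqrt{114 + G}$)
$R{\left(D{\left(1,-3 \right)} \right)} \left(-60 - -16\right) + \sqrt{98 - 25} = \sqrt{114 - 2} \left(-60 - -16\right) + \sqrt{98 - 25} = \sqrt{112} \left(-60 + 16\right) + \sqrt{73} = 4 \sqrt{7} \left(-44\right) + \sqrt{73} = - 176 \sqrt{7} + \sqrt{73} = \sqrt{73} - 176 \sqrt{7}$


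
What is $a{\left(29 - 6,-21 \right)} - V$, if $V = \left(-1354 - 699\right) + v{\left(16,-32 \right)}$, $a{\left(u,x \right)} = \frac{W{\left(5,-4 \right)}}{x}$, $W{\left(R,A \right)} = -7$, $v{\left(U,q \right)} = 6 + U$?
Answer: $\frac{6094}{3} \approx 2031.3$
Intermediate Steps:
$a{\left(u,x \right)} = - \frac{7}{x}$
$V = -2031$ ($V = \left(-1354 - 699\right) + \left(6 + 16\right) = -2053 + 22 = -2031$)
$a{\left(29 - 6,-21 \right)} - V = - \frac{7}{-21} - -2031 = \left(-7\right) \left(- \frac{1}{21}\right) + 2031 = \frac{1}{3} + 2031 = \frac{6094}{3}$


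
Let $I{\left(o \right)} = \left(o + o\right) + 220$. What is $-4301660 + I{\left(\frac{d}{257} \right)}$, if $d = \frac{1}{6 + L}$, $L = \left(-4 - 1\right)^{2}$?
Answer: $- \frac{34269572478}{7967} \approx -4.3014 \cdot 10^{6}$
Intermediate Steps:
$L = 25$ ($L = \left(-5\right)^{2} = 25$)
$d = \frac{1}{31}$ ($d = \frac{1}{6 + 25} = \frac{1}{31} \approx 0.032258$)
$I{\left(o \right)} = 220 + 2 o$ ($I{\left(o \right)} = 2 o + 220 = 220 + 2 o$)
$-4301660 + I{\left(\frac{d}{257} \right)} = -4301660 + \left(220 + 2 \frac{1}{31 \cdot 257}\right) = -4301660 + \left(220 + 2 \cdot \frac{1}{31} \cdot \frac{1}{257}\right) = -4301660 + \left(220 + 2 \cdot \frac{1}{7967}\right) = -4301660 + \left(220 + \frac{2}{7967}\right) = -4301660 + \frac{1752742}{7967} = - \frac{34269572478}{7967}$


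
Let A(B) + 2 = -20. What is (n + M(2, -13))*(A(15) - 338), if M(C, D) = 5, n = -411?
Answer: 146160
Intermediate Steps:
A(B) = -22 (A(B) = -2 - 20 = -22)
(n + M(2, -13))*(A(15) - 338) = (-411 + 5)*(-22 - 338) = -406*(-360) = 146160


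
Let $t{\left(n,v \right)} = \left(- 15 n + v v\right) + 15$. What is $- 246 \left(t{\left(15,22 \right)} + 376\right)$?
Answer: $-159900$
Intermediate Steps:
$t{\left(n,v \right)} = 15 + v^{2} - 15 n$ ($t{\left(n,v \right)} = \left(- 15 n + v^{2}\right) + 15 = \left(v^{2} - 15 n\right) + 15 = 15 + v^{2} - 15 n$)
$- 246 \left(t{\left(15,22 \right)} + 376\right) = - 246 \left(\left(15 + 22^{2} - 225\right) + 376\right) = - 246 \left(\left(15 + 484 - 225\right) + 376\right) = - 246 \left(274 + 376\right) = \left(-246\right) 650 = -159900$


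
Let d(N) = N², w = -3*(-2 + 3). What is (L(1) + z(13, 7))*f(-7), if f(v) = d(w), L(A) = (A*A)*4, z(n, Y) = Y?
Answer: 99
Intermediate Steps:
w = -3 (w = -3*1 = -3)
L(A) = 4*A² (L(A) = A²*4 = 4*A²)
f(v) = 9 (f(v) = (-3)² = 9)
(L(1) + z(13, 7))*f(-7) = (4*1² + 7)*9 = (4*1 + 7)*9 = (4 + 7)*9 = 11*9 = 99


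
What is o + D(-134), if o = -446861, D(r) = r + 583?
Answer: -446412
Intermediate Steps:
D(r) = 583 + r
o + D(-134) = -446861 + (583 - 134) = -446861 + 449 = -446412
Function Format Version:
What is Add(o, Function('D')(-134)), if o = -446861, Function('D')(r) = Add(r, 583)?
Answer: -446412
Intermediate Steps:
Function('D')(r) = Add(583, r)
Add(o, Function('D')(-134)) = Add(-446861, Add(583, -134)) = Add(-446861, 449) = -446412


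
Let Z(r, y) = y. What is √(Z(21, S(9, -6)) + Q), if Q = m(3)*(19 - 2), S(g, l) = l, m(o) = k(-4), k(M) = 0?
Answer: I*√6 ≈ 2.4495*I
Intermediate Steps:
m(o) = 0
Q = 0 (Q = 0*(19 - 2) = 0*17 = 0)
√(Z(21, S(9, -6)) + Q) = √(-6 + 0) = √(-6) = I*√6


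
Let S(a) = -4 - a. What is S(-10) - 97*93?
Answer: -9015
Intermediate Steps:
S(-10) - 97*93 = (-4 - 1*(-10)) - 97*93 = (-4 + 10) - 9021 = 6 - 9021 = -9015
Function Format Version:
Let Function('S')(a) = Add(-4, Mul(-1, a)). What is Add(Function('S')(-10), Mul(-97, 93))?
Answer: -9015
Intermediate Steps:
Add(Function('S')(-10), Mul(-97, 93)) = Add(Add(-4, Mul(-1, -10)), Mul(-97, 93)) = Add(Add(-4, 10), -9021) = Add(6, -9021) = -9015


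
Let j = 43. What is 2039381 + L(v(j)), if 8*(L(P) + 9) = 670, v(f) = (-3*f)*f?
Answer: 8157823/4 ≈ 2.0395e+6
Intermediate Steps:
v(f) = -3*f²
L(P) = 299/4 (L(P) = -9 + (⅛)*670 = -9 + 335/4 = 299/4)
2039381 + L(v(j)) = 2039381 + 299/4 = 8157823/4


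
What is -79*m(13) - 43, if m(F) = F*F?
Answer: -13394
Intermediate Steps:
m(F) = F²
-79*m(13) - 43 = -79*13² - 43 = -79*169 - 43 = -13351 - 43 = -13394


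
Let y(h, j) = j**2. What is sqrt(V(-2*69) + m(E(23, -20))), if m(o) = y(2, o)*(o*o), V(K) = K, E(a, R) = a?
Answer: sqrt(279703) ≈ 528.87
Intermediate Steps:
m(o) = o**4 (m(o) = o**2*(o*o) = o**2*o**2 = o**4)
sqrt(V(-2*69) + m(E(23, -20))) = sqrt(-2*69 + 23**4) = sqrt(-138 + 279841) = sqrt(279703)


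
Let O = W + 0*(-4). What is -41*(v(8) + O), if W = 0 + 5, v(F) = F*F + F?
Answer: -3157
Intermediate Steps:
v(F) = F + F² (v(F) = F² + F = F + F²)
W = 5
O = 5 (O = 5 + 0*(-4) = 5 + 0 = 5)
-41*(v(8) + O) = -41*(8*(1 + 8) + 5) = -41*(8*9 + 5) = -41*(72 + 5) = -41*77 = -3157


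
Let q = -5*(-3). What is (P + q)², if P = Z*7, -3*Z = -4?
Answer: 5329/9 ≈ 592.11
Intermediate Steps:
Z = 4/3 (Z = -⅓*(-4) = 4/3 ≈ 1.3333)
P = 28/3 (P = (4/3)*7 = 28/3 ≈ 9.3333)
q = 15
(P + q)² = (28/3 + 15)² = (73/3)² = 5329/9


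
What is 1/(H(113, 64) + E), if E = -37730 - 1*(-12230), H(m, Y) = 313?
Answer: -1/25187 ≈ -3.9703e-5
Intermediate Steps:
E = -25500 (E = -37730 + 12230 = -25500)
1/(H(113, 64) + E) = 1/(313 - 25500) = 1/(-25187) = -1/25187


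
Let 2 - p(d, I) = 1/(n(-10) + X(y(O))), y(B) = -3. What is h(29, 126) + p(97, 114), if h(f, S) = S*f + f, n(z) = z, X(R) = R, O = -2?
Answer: 47906/13 ≈ 3685.1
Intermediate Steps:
p(d, I) = 27/13 (p(d, I) = 2 - 1/(-10 - 3) = 2 - 1/(-13) = 2 - 1*(-1/13) = 2 + 1/13 = 27/13)
h(f, S) = f + S*f
h(29, 126) + p(97, 114) = 29*(1 + 126) + 27/13 = 29*127 + 27/13 = 3683 + 27/13 = 47906/13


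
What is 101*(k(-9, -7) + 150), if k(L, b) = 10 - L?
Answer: 17069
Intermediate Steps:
101*(k(-9, -7) + 150) = 101*((10 - 1*(-9)) + 150) = 101*((10 + 9) + 150) = 101*(19 + 150) = 101*169 = 17069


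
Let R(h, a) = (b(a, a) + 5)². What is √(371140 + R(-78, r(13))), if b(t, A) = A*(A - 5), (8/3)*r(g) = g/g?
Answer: √1520233121/64 ≈ 609.22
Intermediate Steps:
r(g) = 3/8 (r(g) = 3*(g/g)/8 = (3/8)*1 = 3/8)
b(t, A) = A*(-5 + A)
R(h, a) = (5 + a*(-5 + a))² (R(h, a) = (a*(-5 + a) + 5)² = (5 + a*(-5 + a))²)
√(371140 + R(-78, r(13))) = √(371140 + (5 + 3*(-5 + 3/8)/8)²) = √(371140 + (5 + (3/8)*(-37/8))²) = √(371140 + (5 - 111/64)²) = √(371140 + (209/64)²) = √(371140 + 43681/4096) = √(1520233121/4096) = √1520233121/64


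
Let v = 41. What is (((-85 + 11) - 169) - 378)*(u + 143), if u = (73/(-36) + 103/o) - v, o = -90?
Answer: -1227441/20 ≈ -61372.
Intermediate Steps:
u = -7951/180 (u = (73/(-36) + 103/(-90)) - 1*41 = (73*(-1/36) + 103*(-1/90)) - 41 = (-73/36 - 103/90) - 41 = -571/180 - 41 = -7951/180 ≈ -44.172)
(((-85 + 11) - 169) - 378)*(u + 143) = (((-85 + 11) - 169) - 378)*(-7951/180 + 143) = ((-74 - 169) - 378)*(17789/180) = (-243 - 378)*(17789/180) = -621*17789/180 = -1227441/20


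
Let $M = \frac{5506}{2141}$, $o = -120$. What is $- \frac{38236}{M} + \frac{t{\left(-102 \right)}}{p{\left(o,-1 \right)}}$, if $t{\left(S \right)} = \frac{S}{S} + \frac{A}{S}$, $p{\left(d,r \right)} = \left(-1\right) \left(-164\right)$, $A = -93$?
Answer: $- \frac{228234634543}{15350728} \approx -14868.0$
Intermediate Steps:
$p{\left(d,r \right)} = 164$
$t{\left(S \right)} = 1 - \frac{93}{S}$ ($t{\left(S \right)} = \frac{S}{S} - \frac{93}{S} = 1 - \frac{93}{S}$)
$M = \frac{5506}{2141}$ ($M = 5506 \cdot \frac{1}{2141} = \frac{5506}{2141} \approx 2.5717$)
$- \frac{38236}{M} + \frac{t{\left(-102 \right)}}{p{\left(o,-1 \right)}} = - \frac{38236}{\frac{5506}{2141}} + \frac{\frac{1}{-102} \left(-93 - 102\right)}{164} = \left(-38236\right) \frac{2141}{5506} + \left(- \frac{1}{102}\right) \left(-195\right) \frac{1}{164} = - \frac{40931638}{2753} + \frac{65}{34} \cdot \frac{1}{164} = - \frac{40931638}{2753} + \frac{65}{5576} = - \frac{228234634543}{15350728}$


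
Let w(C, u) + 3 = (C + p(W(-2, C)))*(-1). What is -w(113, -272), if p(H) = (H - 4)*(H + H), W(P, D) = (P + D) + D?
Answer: 98676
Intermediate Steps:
W(P, D) = P + 2*D (W(P, D) = (D + P) + D = P + 2*D)
p(H) = 2*H*(-4 + H) (p(H) = (-4 + H)*(2*H) = 2*H*(-4 + H))
w(C, u) = -3 - C - 2*(-6 + 2*C)*(-2 + 2*C) (w(C, u) = -3 + (C + 2*(-2 + 2*C)*(-4 + (-2 + 2*C)))*(-1) = -3 + (C + 2*(-2 + 2*C)*(-6 + 2*C))*(-1) = -3 + (C + 2*(-6 + 2*C)*(-2 + 2*C))*(-1) = -3 + (-C - 2*(-6 + 2*C)*(-2 + 2*C)) = -3 - C - 2*(-6 + 2*C)*(-2 + 2*C))
-w(113, -272) = -(-27 - 8*113² + 31*113) = -(-27 - 8*12769 + 3503) = -(-27 - 102152 + 3503) = -1*(-98676) = 98676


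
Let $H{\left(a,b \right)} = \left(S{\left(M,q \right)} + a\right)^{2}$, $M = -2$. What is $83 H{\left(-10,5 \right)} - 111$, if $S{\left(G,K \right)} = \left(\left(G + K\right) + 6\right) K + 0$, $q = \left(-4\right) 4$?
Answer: $2749181$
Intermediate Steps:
$q = -16$
$S{\left(G,K \right)} = K \left(6 + G + K\right)$ ($S{\left(G,K \right)} = \left(6 + G + K\right) K + 0 = K \left(6 + G + K\right) + 0 = K \left(6 + G + K\right)$)
$H{\left(a,b \right)} = \left(192 + a\right)^{2}$ ($H{\left(a,b \right)} = \left(- 16 \left(6 - 2 - 16\right) + a\right)^{2} = \left(\left(-16\right) \left(-12\right) + a\right)^{2} = \left(192 + a\right)^{2}$)
$83 H{\left(-10,5 \right)} - 111 = 83 \left(192 - 10\right)^{2} - 111 = 83 \cdot 182^{2} - 111 = 83 \cdot 33124 - 111 = 2749292 - 111 = 2749181$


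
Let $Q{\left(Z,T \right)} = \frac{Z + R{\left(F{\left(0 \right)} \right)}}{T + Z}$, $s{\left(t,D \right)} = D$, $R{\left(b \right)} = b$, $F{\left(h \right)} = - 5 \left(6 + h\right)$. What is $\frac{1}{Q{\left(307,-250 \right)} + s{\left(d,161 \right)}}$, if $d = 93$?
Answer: $\frac{57}{9454} \approx 0.0060292$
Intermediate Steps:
$F{\left(h \right)} = -30 - 5 h$
$Q{\left(Z,T \right)} = \frac{-30 + Z}{T + Z}$ ($Q{\left(Z,T \right)} = \frac{Z - 30}{T + Z} = \frac{-30 + Z}{T + Z}$)
$\frac{1}{Q{\left(307,-250 \right)} + s{\left(d,161 \right)}} = \frac{1}{\frac{-30 + 307}{-250 + 307} + 161} = \frac{1}{\frac{1}{57} \cdot 277 + 161} = \frac{1}{\frac{277}{57} + 161} = \frac{1}{\frac{9454}{57}} = \frac{57}{9454}$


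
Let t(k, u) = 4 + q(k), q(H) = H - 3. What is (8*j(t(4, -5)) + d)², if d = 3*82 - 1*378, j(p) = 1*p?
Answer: 8464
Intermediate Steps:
q(H) = -3 + H
t(k, u) = 1 + k (t(k, u) = 4 + (-3 + k) = 1 + k)
j(p) = p
d = -132 (d = 246 - 378 = -132)
(8*j(t(4, -5)) + d)² = (8*(1 + 4) - 132)² = (8*5 - 132)² = (40 - 132)² = (-92)² = 8464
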